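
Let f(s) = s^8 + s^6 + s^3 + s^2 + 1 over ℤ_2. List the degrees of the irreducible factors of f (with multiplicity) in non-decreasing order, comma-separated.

Roots in ℤ_2: f(0) = 1; f(1) = 1.
Complete factorization: f(s) = (s^8 + s^6 + s^3 + s^2 + 1).
Factor degrees with multiplicity: 8 = 8.

8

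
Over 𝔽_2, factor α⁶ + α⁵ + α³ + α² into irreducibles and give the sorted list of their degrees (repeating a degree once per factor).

Write g(α) = α⁶ + α⁵ + α³ + α².
Roots in 𝔽_2: g(0) = 0 → root; g(1) = 0 → root.
Linear factors from roots: (α), (α + 1).
Complete factorization: g(α) = (α)^2·(α + 1)^2·(α² + α + 1).
Factor degrees with multiplicity: 1 + 1 + 1 + 1 + 2 = 6.

1, 1, 1, 1, 2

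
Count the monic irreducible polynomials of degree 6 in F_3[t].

The number of monic irreducibles of degree 6 over GF(3) is (1/6)·Σ_{d∣6} μ(6/d) 3^d.
Divisors of 6: 1, 2, 3, 6; μ(6/d) for each: 1, -1, -1, 1.
Σ = 3^1 − 3^2 − 3^3 + 3^6 = 696.
N = 696/6 = 116.

116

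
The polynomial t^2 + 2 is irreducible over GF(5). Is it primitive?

Write f(t) = t^2 + 2.
|GF(5^2)^×| = 5^2 − 1 = 24. Prime factorization: 24 = 2^3·3.
f is primitive ⇔ t has order 24 in GF(5)[t]/(f), i.e. t^(24/q) ≠ 1 for each prime q | 24.
t^(12) mod f = 4.
t^(8) mod f = 1
Since t^(8) = 1, the order of t divides 8 < 24; not primitive.

No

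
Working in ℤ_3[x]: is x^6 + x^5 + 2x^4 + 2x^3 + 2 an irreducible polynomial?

Yes

Write h(x) = x^6 + x^5 + 2x^4 + 2x^3 + 2.
Check for roots in ℤ_3: h(0) = 2; h(1) = 2; h(2) = 2.
No roots, so no linear factors.
Monic irreducibles of degree 2 over GF(3): x^2 + 1, x^2 + x + 2, x^2 + 2x + 2.
None of them divide h (all give nonzero remainder).
Degree-3 irreducible divisors: test the 8 monic irreducibles of degree 3 over GF(3).
None of them divide h (all give nonzero remainder).
No irreducible factor of degree ≤ 3 exists, so h is irreducible over GF(3).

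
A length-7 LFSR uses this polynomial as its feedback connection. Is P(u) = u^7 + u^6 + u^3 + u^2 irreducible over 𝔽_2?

No

Check for roots in 𝔽_2: P(0) = 0 → root; P(1) = 0 → root.
P(0) = 0, so (u) divides P(u); P is reducible.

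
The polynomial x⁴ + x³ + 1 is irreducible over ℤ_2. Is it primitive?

Write f(x) = x⁴ + x³ + 1.
|GF(2^4)^×| = 2^4 − 1 = 15. Prime factorization: 15 = 3·5.
f is primitive ⇔ x has order 15 in GF(2)[x]/(f), i.e. x^(15/q) ≠ 1 for each prime q | 15.
x^(5) mod f = x³ + x + 1.
x^(3) mod f = x³.
None equal 1, so x has full order 15; f is primitive.

Yes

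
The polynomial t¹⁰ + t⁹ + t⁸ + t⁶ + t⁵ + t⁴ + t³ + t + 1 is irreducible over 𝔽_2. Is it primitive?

Write f(t) = t¹⁰ + t⁹ + t⁸ + t⁶ + t⁵ + t⁴ + t³ + t + 1.
|GF(2^10)^×| = 2^10 − 1 = 1023. Prime factorization: 1023 = 3·11·31.
f is primitive ⇔ t has order 1023 in GF(2)[t]/(f), i.e. t^(1023/q) ≠ 1 for each prime q | 1023.
t^(341) mod f = 1
t^(93) mod f = t⁹ + t⁸ + t⁶ + t² + 1.
t^(33) mod f = t⁹ + t⁶ + t⁵ + t⁴ + t.
Since t^(341) = 1, the order of t divides 341 < 1023; not primitive.

No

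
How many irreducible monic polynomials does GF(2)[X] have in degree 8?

x^(2^8) − x is the product of all monic irreducibles of degree dividing 8; Möbius inversion gives N = (1/8) Σ μ(8/d)·2^d.
Divisors of 8: 1, 2, 4, 8; μ(8/d) for each: 0, 0, -1, 1.
Σ = − 2^4 + 2^8 = 240.
N = 240/8 = 30.

30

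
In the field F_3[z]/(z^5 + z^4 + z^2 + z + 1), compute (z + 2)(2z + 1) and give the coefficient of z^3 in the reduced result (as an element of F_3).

Multiply in F_3[z]: (z + 2)·(2z + 1) = 2z^2 + 2z + 2.
Reduced: 2z^2 + 2z + 2.

0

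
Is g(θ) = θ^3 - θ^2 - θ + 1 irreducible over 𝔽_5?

No

Check for roots in 𝔽_5: g(0) = 1; g(1) = 0 → root; g(2) = 3; g(3) = 1; g(4) = 0 → root.
g(1) = 0, so (θ − 1) divides g(θ); g is reducible.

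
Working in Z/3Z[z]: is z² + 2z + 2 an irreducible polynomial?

Write g(z) = z² + 2z + 2.
Check for roots in Z/3Z: g(0) = 2; g(1) = 2; g(2) = 1.
No roots. A degree-2 polynomial over a field with no linear factor is irreducible.

Yes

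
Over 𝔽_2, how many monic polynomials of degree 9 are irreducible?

By the necklace-counting formula, N_2(9) = (1/9) Σ_{d|9} μ(9/d)·2^d.
Divisors of 9: 1, 3, 9; μ(9/d) for each: 0, -1, 1.
Σ = − 2^3 + 2^9 = 504.
N = 504/9 = 56.

56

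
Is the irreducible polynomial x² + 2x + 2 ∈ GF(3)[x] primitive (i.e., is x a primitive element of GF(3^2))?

Yes

Write f(x) = x² + 2x + 2.
|GF(3^2)^×| = 3^2 − 1 = 8. Prime factorization: 8 = 2^3.
f is primitive ⇔ x has order 8 in GF(3)[x]/(f), i.e. x^(8/q) ≠ 1 for each prime q | 8.
x^(4) mod f = 2.
None equal 1, so x has full order 8; f is primitive.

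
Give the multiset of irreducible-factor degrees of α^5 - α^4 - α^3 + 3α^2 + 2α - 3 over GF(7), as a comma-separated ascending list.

Write g(α) = α^5 - α^4 - α^3 + 3α^2 + 2α - 3.
Linear factors from roots: (α - 2), (α + 2).
Complete factorization: g(α) = (α + 2)·(α - 2)·(α^3 - α^2 + 3α - 1).
Factor degrees with multiplicity: 1 + 1 + 3 = 5.

1, 1, 3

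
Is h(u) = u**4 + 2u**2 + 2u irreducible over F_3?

Check for roots in F_3: h(0) = 0 → root; h(1) = 2; h(2) = 1.
h(0) = 0, so (u) divides h(u); h is reducible.

No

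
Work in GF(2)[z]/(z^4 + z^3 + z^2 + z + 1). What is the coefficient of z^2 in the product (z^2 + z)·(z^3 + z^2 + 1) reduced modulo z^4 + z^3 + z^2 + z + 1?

1

Multiply in GF(2)[z]: (z^2 + z)·(z^3 + z^2 + 1) = z^5 + z^3 + z^2 + z.
Reduce using z^4 ≡ z^3 + z^2 + z + 1 (mod z^4 + z^3 + z^2 + z + 1).
Reduced: z^3 + z^2 + z + 1.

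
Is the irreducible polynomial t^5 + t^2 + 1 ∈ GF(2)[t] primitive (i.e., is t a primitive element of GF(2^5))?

Write f(t) = t^5 + t^2 + 1.
|GF(2^5)^×| = 2^5 − 1 = 31. Prime factorization: 31 = 31.
f is primitive ⇔ t has order 31 in GF(2)[t]/(f), i.e. t^(31/q) ≠ 1 for each prime q | 31.
t^(1) mod f = t.
None equal 1, so t has full order 31; f is primitive.

Yes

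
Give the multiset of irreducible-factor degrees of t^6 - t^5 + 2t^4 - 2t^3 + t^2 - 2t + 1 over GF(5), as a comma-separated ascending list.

1, 1, 2, 2

Write h(t) = t^6 - t^5 + 2t^4 - 2t^3 + t^2 - 2t + 1.
Roots in GF(5): h(0) = 1; h(1) = 0 → root; h(2) = 4; h(3) = 3; h(4) = 0 → root.
Linear factors from roots: (t - 1), (t + 1).
Complete factorization: h(t) = (t + 1)·(t - 1)·(t^2 + t + 1)·(t^2 - 2t - 1).
Factor degrees with multiplicity: 1 + 1 + 2 + 2 = 6.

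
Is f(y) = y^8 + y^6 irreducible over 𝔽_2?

No

Check for roots in 𝔽_2: f(0) = 0 → root; f(1) = 0 → root.
f(0) = 0, so (y) divides f(y); f is reducible.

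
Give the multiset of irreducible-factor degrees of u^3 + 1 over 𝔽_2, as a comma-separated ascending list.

1, 2

Write h(u) = u^3 + 1.
Roots in 𝔽_2: h(0) = 1; h(1) = 0 → root.
Linear factors from roots: (u + 1).
Complete factorization: h(u) = (u + 1)·(u^2 + u + 1).
Factor degrees with multiplicity: 1 + 2 = 3.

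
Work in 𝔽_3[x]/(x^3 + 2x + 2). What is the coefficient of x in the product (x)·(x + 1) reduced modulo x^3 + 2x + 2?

1

Multiply in 𝔽_3[x]: (x)·(x + 1) = x^2 + x.
Reduced: x^2 + x.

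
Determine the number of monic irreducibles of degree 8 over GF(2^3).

2096640

The number of monic irreducibles of degree 8 over GF(8) is (1/8)·Σ_{d∣8} μ(8/d) 8^d.
Divisors of 8: 1, 2, 4, 8; μ(8/d) for each: 0, 0, -1, 1.
Σ = − 8^4 + 8^8 = 16773120.
N = 16773120/8 = 2096640.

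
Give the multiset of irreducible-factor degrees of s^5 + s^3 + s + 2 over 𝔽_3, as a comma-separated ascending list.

Write g(s) = s^5 + s^3 + s + 2.
Roots in 𝔽_3: g(0) = 2; g(1) = 2; g(2) = 2.
Complete factorization: g(s) = (s^5 + s^3 + s + 2).
Factor degrees with multiplicity: 5 = 5.

5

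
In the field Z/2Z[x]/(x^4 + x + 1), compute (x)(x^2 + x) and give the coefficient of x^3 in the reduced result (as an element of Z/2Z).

Multiply in Z/2Z[x]: (x)·(x^2 + x) = x^3 + x^2.
Reduced: x^3 + x^2.

1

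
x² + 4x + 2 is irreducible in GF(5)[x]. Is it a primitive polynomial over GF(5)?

Yes

Write f(x) = x² + 4x + 2.
|GF(5^2)^×| = 5^2 − 1 = 24. Prime factorization: 24 = 2^3·3.
f is primitive ⇔ x has order 24 in GF(5)[x]/(f), i.e. x^(24/q) ≠ 1 for each prime q | 24.
x^(12) mod f = 4.
x^(8) mod f = 2x + 1.
None equal 1, so x has full order 24; f is primitive.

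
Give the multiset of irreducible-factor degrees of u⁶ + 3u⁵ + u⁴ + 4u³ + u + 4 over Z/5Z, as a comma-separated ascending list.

Write h(u) = u⁶ + 3u⁵ + u⁴ + 4u³ + u + 4.
Roots in Z/5Z: h(0) = 4; h(1) = 4; h(2) = 4; h(3) = 4; h(4) = 3.
Complete factorization: h(u) = (u² + 2)·(u⁴ + 3u³ + 4u² + 3u + 2).
Factor degrees with multiplicity: 2 + 4 = 6.

2, 4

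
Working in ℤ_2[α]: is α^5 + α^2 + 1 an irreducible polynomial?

Write f(α) = α^5 + α^2 + 1.
Check for roots in ℤ_2: f(0) = 1; f(1) = 1.
No roots, so no linear factors.
Monic irreducibles of degree 2 over GF(2): α^2 + α + 1.
None of them divide f (all give nonzero remainder).
No irreducible factor of degree ≤ 2 exists, so f is irreducible over GF(2).

Yes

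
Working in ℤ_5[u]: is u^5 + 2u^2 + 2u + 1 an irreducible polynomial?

No

Write g(u) = u^5 + 2u^2 + 2u + 1.
Check for roots in ℤ_5: g(0) = 1; g(1) = 1; g(2) = 0 → root; g(3) = 3; g(4) = 0 → root.
g(2) = 0, so (u − 2) divides g(u); g is reducible.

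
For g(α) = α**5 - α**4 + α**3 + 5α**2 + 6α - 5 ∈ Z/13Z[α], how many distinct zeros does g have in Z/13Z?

1

Evaluate at each of the 13 elements of Z/13Z:
g(0) = 8; g(1) = 7; g(2) = 12; g(3) = 0 → root; g(4) = 8; g(5) = 6; g(6) = 4; g(7) = 3; g(8) = 11; g(9) = 7; g(10) = 9; g(11) = 12; g(12) = 4.
Roots: {3}.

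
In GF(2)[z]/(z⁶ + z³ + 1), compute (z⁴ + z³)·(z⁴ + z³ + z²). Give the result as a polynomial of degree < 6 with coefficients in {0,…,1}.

Multiply in GF(2)[z]: (z⁴ + z³)·(z⁴ + z³ + z²) = z⁸ + z⁵.
Reduce using z⁶ ≡ z³ + 1 (mod z⁶ + z³ + 1).
Reduced: z².

z^2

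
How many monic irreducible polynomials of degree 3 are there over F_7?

112

x^(7^3) − x is the product of all monic irreducibles of degree dividing 3; Möbius inversion gives N = (1/3) Σ μ(3/d)·7^d.
Divisors of 3: 1, 3; μ(3/d) for each: -1, 1.
Σ = − 7^1 + 7^3 = 336.
N = 336/3 = 112.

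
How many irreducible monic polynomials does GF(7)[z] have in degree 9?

The number of monic irreducibles of degree 9 over GF(7) is (1/9)·Σ_{d∣9} μ(9/d) 7^d.
Divisors of 9: 1, 3, 9; μ(9/d) for each: 0, -1, 1.
Σ = − 7^3 + 7^9 = 40353264.
N = 40353264/9 = 4483696.

4483696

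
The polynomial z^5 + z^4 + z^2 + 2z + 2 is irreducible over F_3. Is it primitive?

No

Write f(z) = z^5 + z^4 + z^2 + 2z + 2.
|GF(3^5)^×| = 3^5 − 1 = 242. Prime factorization: 242 = 2·11^2.
f is primitive ⇔ z has order 242 in GF(3)[z]/(f), i.e. z^(242/q) ≠ 1 for each prime q | 242.
z^(121) mod f = 1
z^(22) mod f = z^4 + 2z^3 + 2.
Since z^(121) = 1, the order of z divides 121 < 242; not primitive.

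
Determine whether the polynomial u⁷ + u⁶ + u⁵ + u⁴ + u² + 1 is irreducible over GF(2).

No

Write h(u) = u⁷ + u⁶ + u⁵ + u⁴ + u² + 1.
Check for roots in GF(2): h(0) = 1; h(1) = 0 → root.
h(1) = 0, so (u − 1) divides h(u); h is reducible.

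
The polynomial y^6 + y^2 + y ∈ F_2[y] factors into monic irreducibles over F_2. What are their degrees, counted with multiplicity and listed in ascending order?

Write f(y) = y^6 + y^2 + y.
Roots in F_2: f(0) = 0 → root; f(1) = 1.
Linear factors from roots: (y).
Complete factorization: f(y) = (y)·(y^2 + y + 1)·(y^3 + y^2 + 1).
Factor degrees with multiplicity: 1 + 2 + 3 = 6.

1, 2, 3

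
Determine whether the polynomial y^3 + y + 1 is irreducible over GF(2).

Yes

Write P(y) = y^3 + y + 1.
Check for roots in GF(2): P(0) = 1; P(1) = 1.
No roots. A degree-3 polynomial over a field with no linear factor is irreducible.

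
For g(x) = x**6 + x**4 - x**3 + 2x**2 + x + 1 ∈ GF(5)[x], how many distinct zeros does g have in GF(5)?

3

Evaluate at each of the 5 elements of GF(5):
g(0) = 1; g(1) = 0 → root; g(2) = 3; g(3) = 0 → root; g(4) = 0 → root.
Roots: {1, 3, 4}.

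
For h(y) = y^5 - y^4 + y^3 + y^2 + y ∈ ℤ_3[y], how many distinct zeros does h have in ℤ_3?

3

Evaluate at each of the 3 elements of ℤ_3:
h(0) = 0 → root; h(1) = 0 → root; h(2) = 0 → root.
Roots: {0, 1, 2}.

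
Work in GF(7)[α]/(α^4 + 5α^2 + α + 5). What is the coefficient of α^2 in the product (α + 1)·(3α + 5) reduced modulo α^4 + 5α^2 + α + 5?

3

Multiply in GF(7)[α]: (α + 1)·(3α + 5) = 3α^2 + α + 5.
Reduced: 3α^2 + α + 5.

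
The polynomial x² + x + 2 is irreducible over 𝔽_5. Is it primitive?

Write f(x) = x² + x + 2.
|GF(5^2)^×| = 5^2 − 1 = 24. Prime factorization: 24 = 2^3·3.
f is primitive ⇔ x has order 24 in GF(5)[x]/(f), i.e. x^(24/q) ≠ 1 for each prime q | 24.
x^(12) mod f = 4.
x^(8) mod f = 3x + 1.
None equal 1, so x has full order 24; f is primitive.

Yes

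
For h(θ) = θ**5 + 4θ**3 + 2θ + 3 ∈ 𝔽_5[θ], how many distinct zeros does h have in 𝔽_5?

2

Evaluate at each of the 5 elements of 𝔽_5:
h(0) = 3; h(1) = 0 → root; h(2) = 1; h(3) = 0 → root; h(4) = 1.
Roots: {1, 3}.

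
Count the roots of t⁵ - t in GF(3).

3

Write g(t) = t⁵ - t.
Evaluate at each of the 3 elements of GF(3):
g(0) = 0 → root; g(1) = 0 → root; g(2) = 0 → root.
Roots: {0, 1, 2}.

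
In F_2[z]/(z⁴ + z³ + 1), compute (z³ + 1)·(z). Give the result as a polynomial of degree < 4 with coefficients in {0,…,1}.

z^3 + z + 1

Multiply in F_2[z]: (z³ + 1)·(z) = z⁴ + z.
Reduce using z⁴ ≡ z³ + 1 (mod z⁴ + z³ + 1).
Reduced: z³ + z + 1.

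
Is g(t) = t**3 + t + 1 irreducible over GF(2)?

Check for roots in GF(2): g(0) = 1; g(1) = 1.
No roots. A degree-3 polynomial over a field with no linear factor is irreducible.

Yes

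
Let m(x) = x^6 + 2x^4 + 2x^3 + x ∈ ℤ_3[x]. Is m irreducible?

No

Check for roots in ℤ_3: m(0) = 0 → root; m(1) = 0 → root; m(2) = 0 → root.
m(0) = 0, so (x) divides m(x); m is reducible.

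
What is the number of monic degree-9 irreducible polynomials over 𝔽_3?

2184

x^(3^9) − x is the product of all monic irreducibles of degree dividing 9; Möbius inversion gives N = (1/9) Σ μ(9/d)·3^d.
Divisors of 9: 1, 3, 9; μ(9/d) for each: 0, -1, 1.
Σ = − 3^3 + 3^9 = 19656.
N = 19656/9 = 2184.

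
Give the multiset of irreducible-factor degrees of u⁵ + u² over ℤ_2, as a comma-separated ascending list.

Write h(u) = u⁵ + u².
Roots in ℤ_2: h(0) = 0 → root; h(1) = 0 → root.
Linear factors from roots: (u), (u + 1).
Complete factorization: h(u) = (u + 1)·(u)^2·(u² + u + 1).
Factor degrees with multiplicity: 1 + 1 + 1 + 2 = 5.

1, 1, 1, 2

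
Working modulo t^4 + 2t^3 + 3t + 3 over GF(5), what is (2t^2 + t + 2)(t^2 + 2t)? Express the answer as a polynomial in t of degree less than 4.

t^3 + 4t^2 + 3t + 4

Multiply in GF(5)[t]: (2t^2 + t + 2)·(t^2 + 2t) = 2t^4 + 4t^2 + 4t.
Reduce using t^4 ≡ 3t^3 + 2t + 2 (mod t^4 + 2t^3 + 3t + 3).
Reduced: t^3 + 4t^2 + 3t + 4.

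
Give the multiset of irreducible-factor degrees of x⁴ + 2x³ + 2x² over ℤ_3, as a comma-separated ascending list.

1, 1, 2

Write h(x) = x⁴ + 2x³ + 2x².
Roots in ℤ_3: h(0) = 0 → root; h(1) = 2; h(2) = 1.
Linear factors from roots: (x).
Complete factorization: h(x) = (x)^2·(x² + 2x + 2).
Factor degrees with multiplicity: 1 + 1 + 2 = 4.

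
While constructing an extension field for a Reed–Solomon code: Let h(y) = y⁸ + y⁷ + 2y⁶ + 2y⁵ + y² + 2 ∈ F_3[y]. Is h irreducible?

No

Check for roots in F_3: h(0) = 2; h(1) = 0 → root; h(2) = 0 → root.
h(1) = 0, so (y − 1) divides h(y); h is reducible.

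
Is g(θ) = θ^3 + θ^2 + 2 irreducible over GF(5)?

Check for roots in GF(5): g(0) = 2; g(1) = 4; g(2) = 4; g(3) = 3; g(4) = 2.
No roots. A degree-3 polynomial over a field with no linear factor is irreducible.

Yes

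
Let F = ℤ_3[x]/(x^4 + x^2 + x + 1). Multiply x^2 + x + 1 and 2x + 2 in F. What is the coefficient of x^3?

2

Multiply in ℤ_3[x]: (x^2 + x + 1)·(2x + 2) = 2x^3 + x^2 + x + 2.
Reduced: 2x^3 + x^2 + x + 2.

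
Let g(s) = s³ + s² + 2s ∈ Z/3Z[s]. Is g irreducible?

No

Check for roots in Z/3Z: g(0) = 0 → root; g(1) = 1; g(2) = 1.
g(0) = 0, so (s) divides g(s); g is reducible.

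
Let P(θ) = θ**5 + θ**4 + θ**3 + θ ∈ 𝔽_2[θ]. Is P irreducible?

No

Check for roots in 𝔽_2: P(0) = 0 → root; P(1) = 0 → root.
P(0) = 0, so (θ) divides P(θ); P is reducible.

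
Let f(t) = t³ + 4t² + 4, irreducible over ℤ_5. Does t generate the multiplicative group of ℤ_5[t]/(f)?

No

|GF(5^3)^×| = 5^3 − 1 = 124. Prime factorization: 124 = 2^2·31.
f is primitive ⇔ t has order 124 in GF(5)[t]/(f), i.e. t^(124/q) ≠ 1 for each prime q | 124.
t^(62) mod f = 1
t^(4) mod f = t² + t + 1.
Since t^(62) = 1, the order of t divides 62 < 124; not primitive.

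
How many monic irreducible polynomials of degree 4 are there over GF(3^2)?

Gauss's count: N_{9}(4) = (1/4) Σ_{d|4} μ(4/d)·9^d.
Divisors of 4: 1, 2, 4; μ(4/d) for each: 0, -1, 1.
Σ = − 9^2 + 9^4 = 6480.
N = 6480/4 = 1620.

1620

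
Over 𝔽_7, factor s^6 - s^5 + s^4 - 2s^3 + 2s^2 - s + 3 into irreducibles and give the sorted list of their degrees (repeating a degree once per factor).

Write f(s) = s^6 - s^5 + s^4 - 2s^3 + 2s^2 - s + 3.
Complete factorization: f(s) = (s^2 - 3s - 2)·(s^2 + s - 3)^2.
Factor degrees with multiplicity: 2 + 2 + 2 = 6.

2, 2, 2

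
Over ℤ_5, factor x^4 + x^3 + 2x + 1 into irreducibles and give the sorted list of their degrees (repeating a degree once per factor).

Write f(x) = x^4 + x^3 + 2x + 1.
Roots in ℤ_5: f(0) = 1; f(1) = 0 → root; f(2) = 4; f(3) = 0 → root; f(4) = 4.
Linear factors from roots: (x + 4), (x + 2).
Complete factorization: f(x) = (x + 2)·(x + 4)·(x^2 + 2).
Factor degrees with multiplicity: 1 + 1 + 2 = 4.

1, 1, 2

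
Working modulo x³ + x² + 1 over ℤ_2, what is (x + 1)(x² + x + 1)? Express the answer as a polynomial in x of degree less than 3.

Multiply in ℤ_2[x]: (x + 1)·(x² + x + 1) = x³ + 1.
Reduce using x³ ≡ x² + 1 (mod x³ + x² + 1).
Reduced: x².

x^2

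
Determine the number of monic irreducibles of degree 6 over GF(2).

9

Gauss's count: N_{2}(6) = (1/6) Σ_{d|6} μ(6/d)·2^d.
Divisors of 6: 1, 2, 3, 6; μ(6/d) for each: 1, -1, -1, 1.
Σ = 2^1 − 2^2 − 2^3 + 2^6 = 54.
N = 54/6 = 9.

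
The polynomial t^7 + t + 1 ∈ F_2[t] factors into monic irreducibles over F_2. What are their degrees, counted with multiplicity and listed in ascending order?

7

Write h(t) = t^7 + t + 1.
Roots in F_2: h(0) = 1; h(1) = 1.
Complete factorization: h(t) = (t^7 + t + 1).
Factor degrees with multiplicity: 7 = 7.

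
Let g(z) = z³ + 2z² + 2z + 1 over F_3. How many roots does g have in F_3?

Evaluate at each of the 3 elements of F_3:
g(0) = 1; g(1) = 0 → root; g(2) = 0 → root.
Roots: {1, 2}.

2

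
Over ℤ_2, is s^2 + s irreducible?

Write m(s) = s^2 + s.
Check for roots in ℤ_2: m(0) = 0 → root; m(1) = 0 → root.
m(0) = 0, so (s) divides m(s); m is reducible.

No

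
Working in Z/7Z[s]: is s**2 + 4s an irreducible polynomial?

No

Write f(s) = s**2 + 4s.
Check for roots in Z/7Z: f(0) = 0 → root; f(1) = 5; f(2) = 5; f(3) = 0 → root; f(4) = 4; f(5) = 3; f(6) = 4.
f(0) = 0, so (s) divides f(s); f is reducible.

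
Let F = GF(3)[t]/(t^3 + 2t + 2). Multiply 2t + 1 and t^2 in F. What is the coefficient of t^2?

1

Multiply in GF(3)[t]: (2t + 1)·(t^2) = 2t^3 + t^2.
Reduce using t^3 ≡ t + 1 (mod t^3 + 2t + 2).
Reduced: t^2 + 2t + 2.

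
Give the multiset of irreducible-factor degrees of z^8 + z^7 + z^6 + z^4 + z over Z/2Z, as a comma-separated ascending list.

Write g(z) = z^8 + z^7 + z^6 + z^4 + z.
Roots in Z/2Z: g(0) = 0 → root; g(1) = 1.
Linear factors from roots: (z).
Complete factorization: g(z) = (z)·(z^2 + z + 1)^2·(z^3 + z^2 + 1).
Factor degrees with multiplicity: 1 + 2 + 2 + 3 = 8.

1, 2, 2, 3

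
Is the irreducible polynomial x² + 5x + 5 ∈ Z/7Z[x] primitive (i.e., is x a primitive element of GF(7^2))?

Write f(x) = x² + 5x + 5.
|GF(7^2)^×| = 7^2 − 1 = 48. Prime factorization: 48 = 2^4·3.
f is primitive ⇔ x has order 48 in GF(7)[x]/(f), i.e. x^(48/q) ≠ 1 for each prime q | 48.
x^(24) mod f = 6.
x^(16) mod f = 4.
None equal 1, so x has full order 48; f is primitive.

Yes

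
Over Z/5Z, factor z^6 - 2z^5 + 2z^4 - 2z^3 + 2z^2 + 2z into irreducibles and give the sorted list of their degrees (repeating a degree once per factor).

1, 1, 2, 2

Write g(z) = z^6 - 2z^5 + 2z^4 - 2z^3 + 2z^2 + 2z.
Roots in Z/5Z: g(0) = 0 → root; g(1) = 3; g(2) = 3; g(3) = 0 → root; g(4) = 2.
Linear factors from roots: (z), (z + 2).
Complete factorization: g(z) = (z)·(z + 2)·(z^2 - 2)·(z^2 + z + 2).
Factor degrees with multiplicity: 1 + 1 + 2 + 2 = 6.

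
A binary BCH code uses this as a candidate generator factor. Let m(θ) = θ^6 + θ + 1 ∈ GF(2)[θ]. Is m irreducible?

Check for roots in GF(2): m(0) = 1; m(1) = 1.
No roots, so no linear factors.
Monic irreducibles of degree 2 over GF(2): θ^2 + θ + 1.
None of them divide m (all give nonzero remainder).
Monic irreducibles of degree 3 over GF(2): θ^3 + θ + 1, θ^3 + θ^2 + 1.
None of them divide m (all give nonzero remainder).
No irreducible factor of degree ≤ 3 exists, so m is irreducible over GF(2).

Yes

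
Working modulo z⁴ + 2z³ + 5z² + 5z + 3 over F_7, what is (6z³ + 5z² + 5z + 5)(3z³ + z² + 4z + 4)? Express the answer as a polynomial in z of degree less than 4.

Multiply in F_7[z]: (6z³ + 5z² + 5z + 5)·(3z³ + z² + 4z + 4) = 4z⁶ + 2z⁴ + z³ + 3z² + 5z + 6.
Reduce using z⁴ ≡ 5z³ + 2z² + 2z + 4 (mod z⁴ + 2z³ + 5z² + 5z + 3).
Reduced: 4z³ + 6z² + 4z + 5.

4z^3 + 6z^2 + 4z + 5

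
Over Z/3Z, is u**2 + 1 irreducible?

Yes

Write m(u) = u**2 + 1.
Check for roots in Z/3Z: m(0) = 1; m(1) = 2; m(2) = 2.
No roots. A degree-2 polynomial over a field with no linear factor is irreducible.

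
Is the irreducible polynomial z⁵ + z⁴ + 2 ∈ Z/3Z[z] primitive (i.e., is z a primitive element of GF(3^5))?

Write f(z) = z⁵ + z⁴ + 2.
|GF(3^5)^×| = 3^5 − 1 = 242. Prime factorization: 242 = 2·11^2.
f is primitive ⇔ z has order 242 in GF(3)[z]/(f), i.e. z^(242/q) ≠ 1 for each prime q | 242.
z^(121) mod f = 1
z^(22) mod f = 2z² + z + 1.
Since z^(121) = 1, the order of z divides 121 < 242; not primitive.

No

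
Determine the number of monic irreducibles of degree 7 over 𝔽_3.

x^(3^7) − x is the product of all monic irreducibles of degree dividing 7; Möbius inversion gives N = (1/7) Σ μ(7/d)·3^d.
Divisors of 7: 1, 7; μ(7/d) for each: -1, 1.
Σ = − 3^1 + 3^7 = 2184.
N = 2184/7 = 312.

312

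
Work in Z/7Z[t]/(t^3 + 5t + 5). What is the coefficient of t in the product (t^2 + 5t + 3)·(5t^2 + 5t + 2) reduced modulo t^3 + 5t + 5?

Multiply in Z/7Z[t]: (t^2 + 5t + 3)·(5t^2 + 5t + 2) = 5t^4 + 2t^3 + 4t + 6.
Reduce using t^3 ≡ 2t + 2 (mod t^3 + 5t + 5).
Reduced: 3t^2 + 4t + 3.

4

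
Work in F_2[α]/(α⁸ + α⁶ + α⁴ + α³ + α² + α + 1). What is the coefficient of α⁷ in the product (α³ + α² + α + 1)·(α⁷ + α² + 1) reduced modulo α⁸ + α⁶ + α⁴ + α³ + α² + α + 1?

0

Multiply in F_2[α]: (α³ + α² + α + 1)·(α⁷ + α² + 1) = α¹⁰ + α⁹ + α⁸ + α⁷ + α⁵ + α⁴ + α + 1.
Reduce using α⁸ ≡ α⁶ + α⁴ + α³ + α² + α + 1 (mod α⁸ + α⁶ + α⁴ + α³ + α² + α + 1).
Reduced: α⁶ + α⁵ + α⁴ + 1.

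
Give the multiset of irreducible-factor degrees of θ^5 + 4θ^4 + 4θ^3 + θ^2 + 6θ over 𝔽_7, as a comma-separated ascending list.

1, 2, 2

Write g(θ) = θ^5 + 4θ^4 + 4θ^3 + θ^2 + 6θ.
Linear factors from roots: (θ).
Complete factorization: g(θ) = (θ)·(θ^2 + 5θ + 5)·(θ^2 + 6θ + 4).
Factor degrees with multiplicity: 1 + 2 + 2 = 5.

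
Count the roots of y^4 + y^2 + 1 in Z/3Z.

Write P(y) = y^4 + y^2 + 1.
Evaluate at each of the 3 elements of Z/3Z:
P(0) = 1; P(1) = 0 → root; P(2) = 0 → root.
Roots: {1, 2}.

2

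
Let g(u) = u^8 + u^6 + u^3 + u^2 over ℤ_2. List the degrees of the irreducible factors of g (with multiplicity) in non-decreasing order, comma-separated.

Roots in ℤ_2: g(0) = 0 → root; g(1) = 0 → root.
Linear factors from roots: (u), (u + 1).
Complete factorization: g(u) = (u + 1)·(u)^2·(u^2 + u + 1)·(u^3 + u + 1).
Factor degrees with multiplicity: 1 + 1 + 1 + 2 + 3 = 8.

1, 1, 1, 2, 3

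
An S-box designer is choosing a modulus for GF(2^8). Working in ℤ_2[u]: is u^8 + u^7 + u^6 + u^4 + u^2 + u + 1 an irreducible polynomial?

Write h(u) = u^8 + u^7 + u^6 + u^4 + u^2 + u + 1.
Check for roots in ℤ_2: h(0) = 1; h(1) = 1.
No roots, so no linear factors.
Monic irreducibles of degree 2 over GF(2): u^2 + u + 1.
None of them divide h (all give nonzero remainder).
Monic irreducibles of degree 3 over GF(2): u^3 + u + 1, u^3 + u^2 + 1.
None of them divide h (all give nonzero remainder).
Monic irreducibles of degree 4 over GF(2): u^4 + u + 1, u^4 + u^3 + 1, u^4 + u^3 + u^2 + u + 1.
None of them divide h (all give nonzero remainder).
No irreducible factor of degree ≤ 4 exists, so h is irreducible over GF(2).

Yes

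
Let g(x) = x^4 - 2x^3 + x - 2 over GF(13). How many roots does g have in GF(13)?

4

Evaluate at each of the 13 elements of GF(13):
g(0) = 11; g(1) = 11; g(2) = 0 → root; g(3) = 2; g(4) = 0 → root; g(5) = 1; g(6) = 10; g(7) = 4; g(8) = 10; g(9) = 1; g(10) = 0 → root; g(11) = 2; g(12) = 0 → root.
Roots: {2, 4, 10, 12}.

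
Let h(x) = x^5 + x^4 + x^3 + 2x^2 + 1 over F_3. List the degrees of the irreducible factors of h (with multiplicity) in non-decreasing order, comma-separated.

Roots in F_3: h(0) = 1; h(1) = 0 → root; h(2) = 2.
Linear factors from roots: (x + 2).
Complete factorization: h(x) = (x + 2)·(x^2 + 1)·(x^2 + 2x + 2).
Factor degrees with multiplicity: 1 + 2 + 2 = 5.

1, 2, 2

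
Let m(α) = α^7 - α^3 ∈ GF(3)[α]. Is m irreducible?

Check for roots in GF(3): m(0) = 0 → root; m(1) = 0 → root; m(2) = 0 → root.
m(0) = 0, so (α) divides m(α); m is reducible.

No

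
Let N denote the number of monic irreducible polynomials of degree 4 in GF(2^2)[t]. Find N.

The number of monic irreducibles of degree 4 over GF(4) is (1/4)·Σ_{d∣4} μ(4/d) 4^d.
Divisors of 4: 1, 2, 4; μ(4/d) for each: 0, -1, 1.
Σ = − 4^2 + 4^4 = 240.
N = 240/4 = 60.

60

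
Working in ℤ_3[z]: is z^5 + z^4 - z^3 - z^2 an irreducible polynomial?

Write P(z) = z^5 + z^4 - z^3 - z^2.
Check for roots in ℤ_3: P(0) = 0 → root; P(1) = 0 → root; P(2) = 0 → root.
P(0) = 0, so (z) divides P(z); P is reducible.

No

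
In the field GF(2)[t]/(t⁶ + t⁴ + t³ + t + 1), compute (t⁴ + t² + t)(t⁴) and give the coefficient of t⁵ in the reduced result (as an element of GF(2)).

Multiply in GF(2)[t]: (t⁴ + t² + t)·(t⁴) = t⁸ + t⁶ + t⁵.
Reduce using t⁶ ≡ t⁴ + t³ + t + 1 (mod t⁶ + t⁴ + t³ + t + 1).
Reduced: t³ + t².

0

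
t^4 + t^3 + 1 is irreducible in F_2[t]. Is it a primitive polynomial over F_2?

Yes

Write f(t) = t^4 + t^3 + 1.
|GF(2^4)^×| = 2^4 − 1 = 15. Prime factorization: 15 = 3·5.
f is primitive ⇔ t has order 15 in GF(2)[t]/(f), i.e. t^(15/q) ≠ 1 for each prime q | 15.
t^(5) mod f = t^3 + t + 1.
t^(3) mod f = t^3.
None equal 1, so t has full order 15; f is primitive.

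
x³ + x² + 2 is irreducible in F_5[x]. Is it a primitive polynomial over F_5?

Yes

Write f(x) = x³ + x² + 2.
|GF(5^3)^×| = 5^3 − 1 = 124. Prime factorization: 124 = 2^2·31.
f is primitive ⇔ x has order 124 in GF(5)[x]/(f), i.e. x^(124/q) ≠ 1 for each prime q | 124.
x^(62) mod f = 4.
x^(4) mod f = x² + 3x + 2.
None equal 1, so x has full order 124; f is primitive.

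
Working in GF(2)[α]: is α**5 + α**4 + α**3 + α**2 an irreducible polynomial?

No

Write m(α) = α**5 + α**4 + α**3 + α**2.
Check for roots in GF(2): m(0) = 0 → root; m(1) = 0 → root.
m(0) = 0, so (α) divides m(α); m is reducible.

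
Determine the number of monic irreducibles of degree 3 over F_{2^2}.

20

Gauss's count: N_{4}(3) = (1/3) Σ_{d|3} μ(3/d)·4^d.
Divisors of 3: 1, 3; μ(3/d) for each: -1, 1.
Σ = − 4^1 + 4^3 = 60.
N = 60/3 = 20.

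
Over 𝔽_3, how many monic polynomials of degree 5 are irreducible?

48

x^(3^5) − x is the product of all monic irreducibles of degree dividing 5; Möbius inversion gives N = (1/5) Σ μ(5/d)·3^d.
Divisors of 5: 1, 5; μ(5/d) for each: -1, 1.
Σ = − 3^1 + 3^5 = 240.
N = 240/5 = 48.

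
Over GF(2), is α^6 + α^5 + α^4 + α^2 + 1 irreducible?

Write h(α) = α^6 + α^5 + α^4 + α^2 + 1.
Check for roots in GF(2): h(0) = 1; h(1) = 1.
No roots, so no linear factors.
Monic irreducibles of degree 2 over GF(2): α^2 + α + 1.
None of them divide h (all give nonzero remainder).
Monic irreducibles of degree 3 over GF(2): α^3 + α + 1, α^3 + α^2 + 1.
None of them divide h (all give nonzero remainder).
No irreducible factor of degree ≤ 3 exists, so h is irreducible over GF(2).

Yes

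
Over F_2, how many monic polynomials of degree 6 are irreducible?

The number of monic irreducibles of degree 6 over GF(2) is (1/6)·Σ_{d∣6} μ(6/d) 2^d.
Divisors of 6: 1, 2, 3, 6; μ(6/d) for each: 1, -1, -1, 1.
Σ = 2^1 − 2^2 − 2^3 + 2^6 = 54.
N = 54/6 = 9.

9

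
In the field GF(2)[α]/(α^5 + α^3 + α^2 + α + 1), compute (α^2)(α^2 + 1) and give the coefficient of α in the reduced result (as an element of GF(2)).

Multiply in GF(2)[α]: (α^2)·(α^2 + 1) = α^4 + α^2.
Reduced: α^4 + α^2.

0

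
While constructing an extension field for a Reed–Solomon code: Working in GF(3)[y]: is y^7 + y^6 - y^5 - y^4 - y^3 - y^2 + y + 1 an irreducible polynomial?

No

Write g(y) = y^7 + y^6 - y^5 - y^4 - y^3 - y^2 + y + 1.
Check for roots in GF(3): g(0) = 1; g(1) = 0 → root; g(2) = 0 → root.
g(1) = 0, so (y − 1) divides g(y); g is reducible.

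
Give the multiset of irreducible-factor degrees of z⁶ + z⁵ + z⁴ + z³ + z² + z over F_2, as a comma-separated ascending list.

Write h(z) = z⁶ + z⁵ + z⁴ + z³ + z² + z.
Roots in F_2: h(0) = 0 → root; h(1) = 0 → root.
Linear factors from roots: (z), (z + 1).
Complete factorization: h(z) = (z)·(z + 1)·(z² + z + 1)^2.
Factor degrees with multiplicity: 1 + 1 + 2 + 2 = 6.

1, 1, 2, 2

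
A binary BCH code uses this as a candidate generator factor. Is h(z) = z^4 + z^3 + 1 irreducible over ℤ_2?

Yes

Check for roots in ℤ_2: h(0) = 1; h(1) = 1.
No roots, so no linear factors.
Monic irreducibles of degree 2 over GF(2): z^2 + z + 1.
None of them divide h (all give nonzero remainder).
No irreducible factor of degree ≤ 2 exists, so h is irreducible over GF(2).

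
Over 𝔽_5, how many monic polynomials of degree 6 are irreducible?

2580

x^(5^6) − x is the product of all monic irreducibles of degree dividing 6; Möbius inversion gives N = (1/6) Σ μ(6/d)·5^d.
Divisors of 6: 1, 2, 3, 6; μ(6/d) for each: 1, -1, -1, 1.
Σ = 5^1 − 5^2 − 5^3 + 5^6 = 15480.
N = 15480/6 = 2580.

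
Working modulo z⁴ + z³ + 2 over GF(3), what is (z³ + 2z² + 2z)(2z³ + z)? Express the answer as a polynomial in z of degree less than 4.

Multiply in GF(3)[z]: (z³ + 2z² + 2z)·(2z³ + z) = 2z⁶ + z⁵ + 2z⁴ + 2z³ + 2z².
Reduce using z⁴ ≡ 2z³ + 1 (mod z⁴ + z³ + 2).
Reduced: 2z³ + z² + 2z.

2z^3 + z^2 + 2z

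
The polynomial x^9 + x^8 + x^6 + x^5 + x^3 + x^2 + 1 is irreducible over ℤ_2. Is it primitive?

Write f(x) = x^9 + x^8 + x^6 + x^5 + x^3 + x^2 + 1.
|GF(2^9)^×| = 2^9 − 1 = 511. Prime factorization: 511 = 7·73.
f is primitive ⇔ x has order 511 in GF(2)[x]/(f), i.e. x^(511/q) ≠ 1 for each prime q | 511.
x^(73) mod f = x^8 + x^7 + x^6 + x^5 + x.
x^(7) mod f = x^7.
None equal 1, so x has full order 511; f is primitive.

Yes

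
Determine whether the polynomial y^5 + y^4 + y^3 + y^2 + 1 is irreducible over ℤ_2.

Write m(y) = y^5 + y^4 + y^3 + y^2 + 1.
Check for roots in ℤ_2: m(0) = 1; m(1) = 1.
No roots, so no linear factors.
Monic irreducibles of degree 2 over GF(2): y^2 + y + 1.
None of them divide m (all give nonzero remainder).
No irreducible factor of degree ≤ 2 exists, so m is irreducible over GF(2).

Yes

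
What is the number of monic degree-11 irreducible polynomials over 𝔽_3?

By the necklace-counting formula, N_3(11) = (1/11) Σ_{d|11} μ(11/d)·3^d.
Divisors of 11: 1, 11; μ(11/d) for each: -1, 1.
Σ = − 3^1 + 3^11 = 177144.
N = 177144/11 = 16104.

16104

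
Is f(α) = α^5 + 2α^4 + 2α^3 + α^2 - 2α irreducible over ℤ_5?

Check for roots in ℤ_5: f(0) = 0 → root; f(1) = 4; f(2) = 0 → root; f(3) = 2; f(4) = 2.
f(0) = 0, so (α) divides f(α); f is reducible.

No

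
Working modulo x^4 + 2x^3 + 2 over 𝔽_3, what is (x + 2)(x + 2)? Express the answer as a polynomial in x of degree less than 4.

Multiply in 𝔽_3[x]: (x + 2)·(x + 2) = x^2 + x + 1.
Reduced: x^2 + x + 1.

x^2 + x + 1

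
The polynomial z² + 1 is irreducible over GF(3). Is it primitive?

No

Write f(z) = z² + 1.
|GF(3^2)^×| = 3^2 − 1 = 8. Prime factorization: 8 = 2^3.
f is primitive ⇔ z has order 8 in GF(3)[z]/(f), i.e. z^(8/q) ≠ 1 for each prime q | 8.
z^(4) mod f = 1
Since z^(4) = 1, the order of z divides 4 < 8; not primitive.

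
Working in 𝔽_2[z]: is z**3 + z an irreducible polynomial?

No

Write h(z) = z**3 + z.
Check for roots in 𝔽_2: h(0) = 0 → root; h(1) = 0 → root.
h(0) = 0, so (z) divides h(z); h is reducible.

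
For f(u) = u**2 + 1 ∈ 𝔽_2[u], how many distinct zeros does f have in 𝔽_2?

1

Evaluate at each of the 2 elements of 𝔽_2:
f(0) = 1; f(1) = 0 → root.
Roots: {1}.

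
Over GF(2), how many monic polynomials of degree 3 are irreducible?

2

The number of monic irreducibles of degree 3 over GF(2) is (1/3)·Σ_{d∣3} μ(3/d) 2^d.
Divisors of 3: 1, 3; μ(3/d) for each: -1, 1.
Σ = − 2^1 + 2^3 = 6.
N = 6/3 = 2.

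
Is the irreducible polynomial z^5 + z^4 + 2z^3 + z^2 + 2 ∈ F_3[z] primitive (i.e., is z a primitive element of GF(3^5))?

No

Write f(z) = z^5 + z^4 + 2z^3 + z^2 + 2.
|GF(3^5)^×| = 3^5 − 1 = 242. Prime factorization: 242 = 2·11^2.
f is primitive ⇔ z has order 242 in GF(3)[z]/(f), i.e. z^(242/q) ≠ 1 for each prime q | 242.
z^(121) mod f = 1
z^(22) mod f = 1
Since z^(121) = 1, the order of z divides 121 < 242; not primitive.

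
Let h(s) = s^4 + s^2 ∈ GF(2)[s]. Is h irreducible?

Check for roots in GF(2): h(0) = 0 → root; h(1) = 0 → root.
h(0) = 0, so (s) divides h(s); h is reducible.

No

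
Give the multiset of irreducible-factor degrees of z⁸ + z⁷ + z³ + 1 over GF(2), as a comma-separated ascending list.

Write h(z) = z⁸ + z⁷ + z³ + 1.
Roots in GF(2): h(0) = 1; h(1) = 0 → root.
Linear factors from roots: (z + 1).
Complete factorization: h(z) = (z + 1)^4·(z⁴ + z³ + 1).
Factor degrees with multiplicity: 1 + 1 + 1 + 1 + 4 = 8.

1, 1, 1, 1, 4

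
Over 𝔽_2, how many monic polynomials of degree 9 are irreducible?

56

The number of monic irreducibles of degree 9 over GF(2) is (1/9)·Σ_{d∣9} μ(9/d) 2^d.
Divisors of 9: 1, 3, 9; μ(9/d) for each: 0, -1, 1.
Σ = − 2^3 + 2^9 = 504.
N = 504/9 = 56.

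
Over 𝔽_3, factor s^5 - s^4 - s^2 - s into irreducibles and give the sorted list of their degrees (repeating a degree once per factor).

1, 2, 2

Write f(s) = s^5 - s^4 - s^2 - s.
Roots in 𝔽_3: f(0) = 0 → root; f(1) = 1; f(2) = 1.
Linear factors from roots: (s).
Complete factorization: f(s) = (s)·(s^2 + 1)·(s^2 - s - 1).
Factor degrees with multiplicity: 1 + 2 + 2 = 5.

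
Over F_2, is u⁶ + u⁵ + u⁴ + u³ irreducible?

Write m(u) = u⁶ + u⁵ + u⁴ + u³.
Check for roots in F_2: m(0) = 0 → root; m(1) = 0 → root.
m(0) = 0, so (u) divides m(u); m is reducible.

No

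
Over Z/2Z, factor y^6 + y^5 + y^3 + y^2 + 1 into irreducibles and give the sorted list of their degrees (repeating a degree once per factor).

6

Write h(y) = y^6 + y^5 + y^3 + y^2 + 1.
Roots in Z/2Z: h(0) = 1; h(1) = 1.
Complete factorization: h(y) = (y^6 + y^5 + y^3 + y^2 + 1).
Factor degrees with multiplicity: 6 = 6.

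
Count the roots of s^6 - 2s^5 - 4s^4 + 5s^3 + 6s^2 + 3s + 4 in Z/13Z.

4

Write g(s) = s^6 - 2s^5 - 4s^4 + 5s^3 + 6s^2 + 3s + 4.
Evaluate at each of the 13 elements of Z/13Z:
g(0) = 4; g(1) = 0 → root; g(2) = 10; g(3) = 4; g(4) = 0 → root; g(5) = 12; g(6) = 3; g(7) = 12; g(8) = 0 → root; g(9) = 0 → root; g(10) = 12; g(11) = 7; g(12) = 1.
Roots: {1, 4, 8, 9}.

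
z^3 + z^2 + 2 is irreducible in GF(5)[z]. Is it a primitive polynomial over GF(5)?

Yes

Write f(z) = z^3 + z^2 + 2.
|GF(5^3)^×| = 5^3 − 1 = 124. Prime factorization: 124 = 2^2·31.
f is primitive ⇔ z has order 124 in GF(5)[z]/(f), i.e. z^(124/q) ≠ 1 for each prime q | 124.
z^(62) mod f = 4.
z^(4) mod f = z^2 + 3z + 2.
None equal 1, so z has full order 124; f is primitive.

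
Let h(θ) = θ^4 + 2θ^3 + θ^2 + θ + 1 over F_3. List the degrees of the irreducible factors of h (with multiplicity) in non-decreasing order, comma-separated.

1, 1, 2

Roots in F_3: h(0) = 1; h(1) = 0 → root; h(2) = 0 → root.
Linear factors from roots: (θ + 2), (θ + 1).
Complete factorization: h(θ) = (θ + 1)·(θ + 2)·(θ^2 + 2θ + 2).
Factor degrees with multiplicity: 1 + 1 + 2 = 4.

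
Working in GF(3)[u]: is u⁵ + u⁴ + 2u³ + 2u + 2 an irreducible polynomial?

Yes

Write f(u) = u⁵ + u⁴ + 2u³ + 2u + 2.
Check for roots in GF(3): f(0) = 2; f(1) = 2; f(2) = 1.
No roots, so no linear factors.
Monic irreducibles of degree 2 over GF(3): u² + 1, u² + u + 2, u² + 2u + 2.
None of them divide f (all give nonzero remainder).
No irreducible factor of degree ≤ 2 exists, so f is irreducible over GF(3).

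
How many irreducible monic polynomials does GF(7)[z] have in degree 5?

3360

The number of monic irreducibles of degree 5 over GF(7) is (1/5)·Σ_{d∣5} μ(5/d) 7^d.
Divisors of 5: 1, 5; μ(5/d) for each: -1, 1.
Σ = − 7^1 + 7^5 = 16800.
N = 16800/5 = 3360.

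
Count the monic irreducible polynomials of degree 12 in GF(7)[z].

1153430600

The number of monic irreducibles of degree 12 over GF(7) is (1/12)·Σ_{d∣12} μ(12/d) 7^d.
Divisors of 12: 1, 2, 3, 4, 6, 12; μ(12/d) for each: 0, 1, 0, -1, -1, 1.
Σ = 7^2 − 7^4 − 7^6 + 7^12 = 13841167200.
N = 13841167200/12 = 1153430600.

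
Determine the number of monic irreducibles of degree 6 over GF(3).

x^(3^6) − x is the product of all monic irreducibles of degree dividing 6; Möbius inversion gives N = (1/6) Σ μ(6/d)·3^d.
Divisors of 6: 1, 2, 3, 6; μ(6/d) for each: 1, -1, -1, 1.
Σ = 3^1 − 3^2 − 3^3 + 3^6 = 696.
N = 696/6 = 116.

116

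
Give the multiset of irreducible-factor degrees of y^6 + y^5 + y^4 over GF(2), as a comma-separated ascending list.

1, 1, 1, 1, 2

Write g(y) = y^6 + y^5 + y^4.
Roots in GF(2): g(0) = 0 → root; g(1) = 1.
Linear factors from roots: (y).
Complete factorization: g(y) = (y)^4·(y^2 + y + 1).
Factor degrees with multiplicity: 1 + 1 + 1 + 1 + 2 = 6.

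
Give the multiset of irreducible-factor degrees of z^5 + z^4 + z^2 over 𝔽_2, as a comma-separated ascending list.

Write h(z) = z^5 + z^4 + z^2.
Roots in 𝔽_2: h(0) = 0 → root; h(1) = 1.
Linear factors from roots: (z).
Complete factorization: h(z) = (z)^2·(z^3 + z^2 + 1).
Factor degrees with multiplicity: 1 + 1 + 3 = 5.

1, 1, 3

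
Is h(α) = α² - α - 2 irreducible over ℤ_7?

Check for roots in ℤ_7: h(0) = 5; h(1) = 5; h(2) = 0 → root; h(3) = 4; h(4) = 3; h(5) = 4; h(6) = 0 → root.
h(2) = 0, so (α − 2) divides h(α); h is reducible.

No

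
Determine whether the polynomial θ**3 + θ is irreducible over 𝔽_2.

Write P(θ) = θ**3 + θ.
Check for roots in 𝔽_2: P(0) = 0 → root; P(1) = 0 → root.
P(0) = 0, so (θ) divides P(θ); P is reducible.

No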